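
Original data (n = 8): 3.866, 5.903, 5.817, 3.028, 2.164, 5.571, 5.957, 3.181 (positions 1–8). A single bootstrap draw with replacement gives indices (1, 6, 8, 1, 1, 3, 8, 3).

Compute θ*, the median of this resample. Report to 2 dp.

Resample values: 3.866, 5.571, 3.181, 3.866, 3.866, 5.817, 3.181, 5.817.
Sorted: 3.181, 3.181, 3.866, 3.866, 3.866, 5.571, 5.817, 5.817
Median = average of the two middle values = 3.87

θ* = 3.87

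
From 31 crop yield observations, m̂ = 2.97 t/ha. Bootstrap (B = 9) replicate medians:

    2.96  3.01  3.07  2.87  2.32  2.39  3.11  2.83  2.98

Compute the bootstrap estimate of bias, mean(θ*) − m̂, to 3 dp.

bias = −0.132

mean(θ*) = (2.96 + 3.01 + 3.07 + 2.87 + 2.32 + 2.39 + 3.11 + 2.83 + 2.98) / 9 = 2.8378
bias = 2.8378 − 2.97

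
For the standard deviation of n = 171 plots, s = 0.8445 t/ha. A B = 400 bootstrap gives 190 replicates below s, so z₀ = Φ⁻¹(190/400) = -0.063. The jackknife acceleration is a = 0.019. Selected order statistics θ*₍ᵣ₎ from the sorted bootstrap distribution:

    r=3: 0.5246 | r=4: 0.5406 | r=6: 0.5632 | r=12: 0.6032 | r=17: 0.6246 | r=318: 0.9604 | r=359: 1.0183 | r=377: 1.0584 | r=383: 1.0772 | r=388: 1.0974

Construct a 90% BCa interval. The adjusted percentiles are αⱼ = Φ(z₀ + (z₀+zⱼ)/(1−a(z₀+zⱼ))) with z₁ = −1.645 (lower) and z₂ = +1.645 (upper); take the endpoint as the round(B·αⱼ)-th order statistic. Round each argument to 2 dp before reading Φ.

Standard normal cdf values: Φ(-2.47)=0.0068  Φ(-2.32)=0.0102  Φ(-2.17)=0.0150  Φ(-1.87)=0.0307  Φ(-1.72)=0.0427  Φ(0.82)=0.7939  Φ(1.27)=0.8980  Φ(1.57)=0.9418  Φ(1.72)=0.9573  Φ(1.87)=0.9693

(0.6246, 1.0584)

Lower: z₀ + z₁ = -0.063 + (-1.645) = -1.708; 1 − a(z₀+z₁) = 1 − (0.019)(-1.708) = 1.0325; argument = -0.063 + (-1.708)/1.0325 = -1.7173 → -1.72.
α₁ = Φ(-1.72) = 0.0427; rank = round(400 × 0.0427) = 17; θ*₍17₎ = 0.6246.
Upper: z₀ + z₂ = 1.582; 1 − a(z₀+z₂) = 0.9699; argument = 1.5680 → 1.57; α₂ = 0.9418; rank = 377; θ*₍377₎ = 1.0584.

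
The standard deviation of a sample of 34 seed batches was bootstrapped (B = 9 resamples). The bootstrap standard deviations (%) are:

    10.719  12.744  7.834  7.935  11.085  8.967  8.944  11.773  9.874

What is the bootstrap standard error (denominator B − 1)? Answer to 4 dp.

Bootstrap SE is the standard deviation of the 9 replicate standard deviations.
Mean of replicates: (10.719 + 12.744 + 7.834 + 7.935 + 11.085 + 8.967 + 8.944 + 11.773 + 9.874) / 9 = 89.87500 / 9 = 9.98611
Sum of squared deviations: (+0.73289)² + (+2.75789)² + (−2.15211)² + (−2.05111)² + (+1.09889)² + (−1.01911)² + (−1.04211)² + (+1.78689)² + (−0.11211)² = 23.51940
Variance = 23.51940 / 8 = 2.93992
SE* = √2.93992

SE* = 1.7146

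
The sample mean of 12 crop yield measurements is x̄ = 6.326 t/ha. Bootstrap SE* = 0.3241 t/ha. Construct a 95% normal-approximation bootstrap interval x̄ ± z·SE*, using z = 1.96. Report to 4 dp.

(5.6908, 6.9612)

Margin = 1.96 × 0.3241 = 0.63524
Interval: 6.326 ± 0.63524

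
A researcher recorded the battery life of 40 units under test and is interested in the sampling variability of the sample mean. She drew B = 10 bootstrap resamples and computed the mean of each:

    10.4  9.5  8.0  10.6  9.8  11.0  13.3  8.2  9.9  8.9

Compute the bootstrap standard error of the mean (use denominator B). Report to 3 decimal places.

Bootstrap SE is the standard deviation of the 10 replicate means.
Mean of replicates: (10.4 + 9.5 + 8.0 + 10.6 + 9.8 + 11.0 + 13.3 + 8.2 + 9.9 + 8.9) / 10 = 99.6000 / 10 = 9.9600
Sum of squared deviations: (+0.4400)² + (−0.4600)² + (−1.9600)² + (+0.6400)² + (−0.1600)² + (+1.0400)² + (+3.3400)² + (−1.7600)² + (−0.0600)² + (−1.0600)² = 21.1440
Variance = 21.1440 / 10 = 2.1144
SE* = √2.1144

SE* = 1.454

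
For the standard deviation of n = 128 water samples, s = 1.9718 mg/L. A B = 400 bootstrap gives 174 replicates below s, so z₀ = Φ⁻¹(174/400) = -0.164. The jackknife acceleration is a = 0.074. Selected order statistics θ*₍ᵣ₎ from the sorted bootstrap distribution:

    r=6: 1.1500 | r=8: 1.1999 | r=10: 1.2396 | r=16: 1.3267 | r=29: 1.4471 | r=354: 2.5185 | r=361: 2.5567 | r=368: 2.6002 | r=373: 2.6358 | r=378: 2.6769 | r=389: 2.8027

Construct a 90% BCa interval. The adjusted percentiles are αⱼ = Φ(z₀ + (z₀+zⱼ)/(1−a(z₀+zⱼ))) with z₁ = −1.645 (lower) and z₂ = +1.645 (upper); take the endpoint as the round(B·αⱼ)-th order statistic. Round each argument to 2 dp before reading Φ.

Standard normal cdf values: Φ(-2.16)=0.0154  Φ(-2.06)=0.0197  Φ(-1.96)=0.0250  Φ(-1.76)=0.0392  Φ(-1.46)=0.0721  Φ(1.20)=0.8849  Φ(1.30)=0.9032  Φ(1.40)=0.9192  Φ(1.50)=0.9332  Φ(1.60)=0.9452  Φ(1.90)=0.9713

Lower: z₀ + z₁ = -0.164 + (-1.645) = -1.809; 1 − a(z₀+z₁) = 1 − (0.074)(-1.809) = 1.1339; argument = -0.164 + (-1.809)/1.1339 = -1.7594 → -1.76.
α₁ = Φ(-1.76) = 0.0392; rank = round(400 × 0.0392) = 16; θ*₍16₎ = 1.3267.
Upper: z₀ + z₂ = 1.481; 1 − a(z₀+z₂) = 0.8904; argument = 1.4993 → 1.50; α₂ = 0.9332; rank = 373; θ*₍373₎ = 2.6358.

(1.3267, 2.6358)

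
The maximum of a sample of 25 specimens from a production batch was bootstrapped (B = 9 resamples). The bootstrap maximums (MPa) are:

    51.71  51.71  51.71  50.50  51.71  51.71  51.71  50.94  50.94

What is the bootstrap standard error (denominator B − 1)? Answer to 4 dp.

SE* = 0.4756

Bootstrap SE is the standard deviation of the 9 replicate maximums.
Mean of replicates: (51.71 + 51.71 + 51.71 + 50.50 + 51.71 + 51.71 + 51.71 + 50.94 + 50.94) / 9 = 462.64000 / 9 = 51.40444
Sum of squared deviations: (+0.30556)² + (+0.30556)² + (+0.30556)² + (−0.90444)² + (+0.30556)² + (+0.30556)² + (+0.30556)² + (−0.46444)² + (−0.46444)² = 1.80962
Variance = 1.80962 / 8 = 0.22620
SE* = √0.22620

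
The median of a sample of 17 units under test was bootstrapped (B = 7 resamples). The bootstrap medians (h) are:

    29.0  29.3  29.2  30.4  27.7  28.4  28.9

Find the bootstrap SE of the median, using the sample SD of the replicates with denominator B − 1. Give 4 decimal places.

Bootstrap SE is the standard deviation of the 7 replicate medians.
Mean of replicates: (29.0 + 29.3 + 29.2 + 30.4 + 27.7 + 28.4 + 28.9) / 7 = 202.90000 / 7 = 28.98571
Sum of squared deviations: (+0.01429)² + (+0.31429)² + (+0.21429)² + (+1.41429)² + (−1.28571)² + (−0.58571)² + (−0.08571)² = 4.14857
Variance = 4.14857 / 6 = 0.69143
SE* = √0.69143

SE* = 0.8315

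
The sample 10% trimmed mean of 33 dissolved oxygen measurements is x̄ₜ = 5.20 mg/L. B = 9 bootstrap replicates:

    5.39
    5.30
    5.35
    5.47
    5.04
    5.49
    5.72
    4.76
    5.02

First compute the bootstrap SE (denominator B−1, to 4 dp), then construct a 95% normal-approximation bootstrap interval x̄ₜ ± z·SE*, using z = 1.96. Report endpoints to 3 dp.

(4.626, 5.774)

Mean of replicates = 5.2822; sum of squared deviations = 0.6868; SE* = √(0.6868/8) = 0.2930
Margin = 1.96 × 0.2930 = 0.5743
Interval: 5.20 ± 0.5743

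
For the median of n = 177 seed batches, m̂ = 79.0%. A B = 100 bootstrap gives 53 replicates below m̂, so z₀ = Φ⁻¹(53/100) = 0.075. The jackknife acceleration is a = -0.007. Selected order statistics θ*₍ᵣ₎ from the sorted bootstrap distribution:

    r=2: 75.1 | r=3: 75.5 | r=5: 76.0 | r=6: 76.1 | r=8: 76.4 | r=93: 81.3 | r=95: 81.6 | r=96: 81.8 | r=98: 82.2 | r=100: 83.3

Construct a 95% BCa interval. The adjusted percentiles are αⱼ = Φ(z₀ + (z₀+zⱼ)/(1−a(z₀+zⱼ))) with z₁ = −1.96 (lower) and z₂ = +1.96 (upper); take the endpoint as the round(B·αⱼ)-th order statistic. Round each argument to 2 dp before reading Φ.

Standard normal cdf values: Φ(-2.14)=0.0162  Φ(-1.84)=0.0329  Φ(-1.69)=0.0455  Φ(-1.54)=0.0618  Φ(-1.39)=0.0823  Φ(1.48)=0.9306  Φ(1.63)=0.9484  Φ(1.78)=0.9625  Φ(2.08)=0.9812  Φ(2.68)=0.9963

Lower: z₀ + z₁ = 0.075 + (-1.960) = -1.885; 1 − a(z₀+z₁) = 1 − (-0.007)(-1.885) = 0.9868; argument = 0.075 + (-1.885)/0.9868 = -1.8352 → -1.84.
α₁ = Φ(-1.84) = 0.0329; rank = round(100 × 0.0329) = 3; θ*₍3₎ = 75.5.
Upper: z₀ + z₂ = 2.035; 1 − a(z₀+z₂) = 1.0142; argument = 2.0814 → 2.08; α₂ = 0.9812; rank = 98; θ*₍98₎ = 82.2.

(75.5, 82.2)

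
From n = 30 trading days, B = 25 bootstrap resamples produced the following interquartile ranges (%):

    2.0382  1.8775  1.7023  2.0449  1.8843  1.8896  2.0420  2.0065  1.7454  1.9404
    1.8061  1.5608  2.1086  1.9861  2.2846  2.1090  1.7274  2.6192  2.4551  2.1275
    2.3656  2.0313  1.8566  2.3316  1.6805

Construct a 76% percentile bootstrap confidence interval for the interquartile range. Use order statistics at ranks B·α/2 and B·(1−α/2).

Sorted replicates: 1.5608, 1.6805, 1.7023, 1.7274, 1.7454, 1.8061, 1.8566, 1.8775, 1.8843, 1.8896, 1.9404, 1.9861, 2.0065, 2.0313, 2.0382, 2.0420, 2.0449, 2.1086, 2.1090, 2.1275, 2.2846, 2.3316, 2.3656, 2.4551, 2.6192
α = 0.24; lower rank = 25 × 0.120 = 3; upper rank = 25 × 0.880 = 22.
The 3rd smallest replicate is 1.7023; the 22nd is 2.3316.

(1.7023, 2.3316)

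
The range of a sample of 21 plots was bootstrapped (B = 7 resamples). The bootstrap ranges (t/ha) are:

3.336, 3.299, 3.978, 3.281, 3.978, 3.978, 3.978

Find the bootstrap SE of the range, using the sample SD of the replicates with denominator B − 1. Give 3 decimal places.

SE* = 0.360

Bootstrap SE is the standard deviation of the 7 replicate ranges.
Mean of replicates: (3.336 + 3.299 + 3.978 + 3.281 + 3.978 + 3.978 + 3.978) / 7 = 25.8280 / 7 = 3.6897
Sum of squared deviations: (−0.3537)² + (−0.3907)² + (+0.2883)² + (−0.4087)² + (+0.2883)² + (+0.2883)² + (+0.2883)² = 0.7773
Variance = 0.7773 / 6 = 0.1295
SE* = √0.1295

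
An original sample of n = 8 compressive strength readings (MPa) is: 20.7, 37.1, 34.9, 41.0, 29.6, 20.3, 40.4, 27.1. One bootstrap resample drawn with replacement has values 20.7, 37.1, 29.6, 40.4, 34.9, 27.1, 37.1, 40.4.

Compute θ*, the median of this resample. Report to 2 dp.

θ* = 36.00

Sorted: 20.7, 27.1, 29.6, 34.9, 37.1, 37.1, 40.4, 40.4
Median = average of the two middle values = 36.00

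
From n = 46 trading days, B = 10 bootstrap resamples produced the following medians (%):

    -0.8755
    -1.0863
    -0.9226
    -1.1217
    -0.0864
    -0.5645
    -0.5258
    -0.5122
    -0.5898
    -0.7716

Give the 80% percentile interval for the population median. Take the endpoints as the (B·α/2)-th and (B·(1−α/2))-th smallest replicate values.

(-1.1217, -0.5122)

Sorted replicates: -1.1217, -1.0863, -0.9226, -0.8755, -0.7716, -0.5898, -0.5645, -0.5258, -0.5122, -0.0864
α = 0.20; lower rank = 10 × 0.100 = 1; upper rank = 10 × 0.900 = 9.
The 1st smallest replicate is -1.1217; the 9th is -0.5122.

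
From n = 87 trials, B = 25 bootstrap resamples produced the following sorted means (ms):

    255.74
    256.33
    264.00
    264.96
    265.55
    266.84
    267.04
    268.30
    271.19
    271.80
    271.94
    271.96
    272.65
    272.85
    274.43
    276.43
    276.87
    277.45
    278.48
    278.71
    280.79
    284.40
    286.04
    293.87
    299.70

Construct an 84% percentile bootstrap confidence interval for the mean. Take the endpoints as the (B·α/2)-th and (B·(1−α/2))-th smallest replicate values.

(256.33, 286.04)

α = 0.16; lower rank = 25 × 0.080 = 2; upper rank = 25 × 0.920 = 23.
The 2nd smallest replicate is 256.33; the 23rd is 286.04.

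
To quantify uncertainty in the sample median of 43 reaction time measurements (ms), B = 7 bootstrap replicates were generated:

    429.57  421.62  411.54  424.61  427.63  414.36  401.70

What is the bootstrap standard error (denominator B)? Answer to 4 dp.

Bootstrap SE is the standard deviation of the 7 replicate medians.
Mean of replicates: (429.57 + 421.62 + 411.54 + 424.61 + 427.63 + 414.36 + 401.70) / 7 = 2931.03000 / 7 = 418.71857
Sum of squared deviations: (+10.85143)² + (+2.90143)² + (−7.17857)² + (+5.89143)² + (+8.91143)² + (−4.35857)² + (−17.01857)² = 600.45509
Variance = 600.45509 / 7 = 85.77930
SE* = √85.77930

SE* = 9.2617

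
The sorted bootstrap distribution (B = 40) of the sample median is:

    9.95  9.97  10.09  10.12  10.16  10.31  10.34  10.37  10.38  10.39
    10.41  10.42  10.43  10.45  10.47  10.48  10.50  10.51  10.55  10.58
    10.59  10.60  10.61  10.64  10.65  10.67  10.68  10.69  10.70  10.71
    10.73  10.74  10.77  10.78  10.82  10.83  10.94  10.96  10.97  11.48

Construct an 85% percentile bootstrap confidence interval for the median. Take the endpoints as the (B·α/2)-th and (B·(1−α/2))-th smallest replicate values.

α = 0.15; lower rank = 40 × 0.075 = 3; upper rank = 40 × 0.925 = 37.
The 3rd smallest replicate is 10.09; the 37th is 10.94.

(10.09, 10.94)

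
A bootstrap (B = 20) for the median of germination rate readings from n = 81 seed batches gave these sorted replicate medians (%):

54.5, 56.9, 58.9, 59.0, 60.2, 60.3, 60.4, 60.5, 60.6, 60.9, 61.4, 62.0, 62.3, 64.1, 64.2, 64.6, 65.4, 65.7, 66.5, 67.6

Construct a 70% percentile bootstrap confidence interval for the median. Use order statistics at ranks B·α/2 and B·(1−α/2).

(58.9, 65.4)

α = 0.30; lower rank = 20 × 0.150 = 3; upper rank = 20 × 0.850 = 17.
The 3rd smallest replicate is 58.9; the 17th is 65.4.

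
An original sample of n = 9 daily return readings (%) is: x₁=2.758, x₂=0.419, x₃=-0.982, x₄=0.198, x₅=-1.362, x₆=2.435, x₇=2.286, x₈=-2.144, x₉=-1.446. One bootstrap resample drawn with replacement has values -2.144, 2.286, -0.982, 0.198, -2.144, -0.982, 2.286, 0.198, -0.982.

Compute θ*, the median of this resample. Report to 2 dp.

θ* = -0.98

Sorted: -2.144, -2.144, -0.982, -0.982, -0.982, 0.198, 0.198, 2.286, 2.286
Median = middle value = -0.98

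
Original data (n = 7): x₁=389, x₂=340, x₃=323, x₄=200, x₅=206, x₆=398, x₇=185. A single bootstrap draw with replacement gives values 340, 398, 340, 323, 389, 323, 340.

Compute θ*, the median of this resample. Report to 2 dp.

θ* = 340.00

Sorted: 323, 323, 340, 340, 340, 389, 398
Median = middle value = 340.00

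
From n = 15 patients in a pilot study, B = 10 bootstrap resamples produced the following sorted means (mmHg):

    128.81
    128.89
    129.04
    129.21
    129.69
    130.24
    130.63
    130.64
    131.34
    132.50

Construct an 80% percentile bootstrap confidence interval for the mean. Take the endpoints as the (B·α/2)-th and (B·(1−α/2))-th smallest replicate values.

(128.81, 131.34)

α = 0.20; lower rank = 10 × 0.100 = 1; upper rank = 10 × 0.900 = 9.
The 1st smallest replicate is 128.81; the 9th is 131.34.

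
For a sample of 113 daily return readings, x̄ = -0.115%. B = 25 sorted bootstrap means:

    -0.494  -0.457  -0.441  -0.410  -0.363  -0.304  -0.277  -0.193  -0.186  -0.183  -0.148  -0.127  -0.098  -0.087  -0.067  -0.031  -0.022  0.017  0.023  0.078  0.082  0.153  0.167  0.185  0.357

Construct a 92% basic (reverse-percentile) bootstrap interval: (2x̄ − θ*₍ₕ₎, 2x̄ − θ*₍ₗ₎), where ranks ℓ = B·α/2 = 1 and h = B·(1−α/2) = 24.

(-0.415, 0.264)

Percentile endpoints at ranks 1 and 24: θ*₍1₎ = -0.494, θ*₍24₎ = 0.185.
Basic interval reflects these around x̄:
  lower = 2 × -0.115 − 0.185 = -0.415
  upper = 2 × -0.115 − -0.494 = 0.264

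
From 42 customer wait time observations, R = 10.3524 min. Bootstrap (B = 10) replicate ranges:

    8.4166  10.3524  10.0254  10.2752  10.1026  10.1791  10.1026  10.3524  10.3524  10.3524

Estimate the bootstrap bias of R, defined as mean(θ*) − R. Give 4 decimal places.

mean(θ*) = (8.4166 + 10.3524 + 10.0254 + 10.2752 + 10.1026 + 10.1791 + 10.1026 + 10.3524 + 10.3524 + 10.3524) / 10 = 10.05111
bias = 10.05111 − 10.3524

bias = −0.3013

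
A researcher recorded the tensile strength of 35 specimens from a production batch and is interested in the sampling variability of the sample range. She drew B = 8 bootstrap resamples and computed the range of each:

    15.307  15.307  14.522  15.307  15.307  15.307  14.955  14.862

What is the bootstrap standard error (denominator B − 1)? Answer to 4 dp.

Bootstrap SE is the standard deviation of the 8 replicate ranges.
Mean of replicates: (15.307 + 15.307 + 14.522 + 15.307 + 15.307 + 15.307 + 14.955 + 14.862) / 8 = 120.87400 / 8 = 15.10925
Sum of squared deviations: (+0.19775)² + (+0.19775)² + (−0.58725)² + (+0.19775)² + (+0.19775)² + (+0.19775)² + (−0.15425)² + (−0.24725)² = 0.62531
Variance = 0.62531 / 7 = 0.08933
SE* = √0.08933

SE* = 0.2989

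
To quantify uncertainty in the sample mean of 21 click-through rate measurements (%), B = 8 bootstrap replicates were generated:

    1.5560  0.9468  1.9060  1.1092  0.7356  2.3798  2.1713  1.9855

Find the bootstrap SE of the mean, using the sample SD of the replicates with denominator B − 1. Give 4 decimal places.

SE* = 0.6087

Bootstrap SE is the standard deviation of the 8 replicate means.
Mean of replicates: (1.5560 + 0.9468 + 1.9060 + 1.1092 + 0.7356 + 2.3798 + 2.1713 + 1.9855) / 8 = 12.79020 / 8 = 1.59878
Sum of squared deviations: (−0.04278)² + (−0.65198)² + (+0.30722)² + (−0.48958)² + (−0.86318)² + (+0.78102)² + (+0.57252)² + (+0.38672)² = 2.59338
Variance = 2.59338 / 7 = 0.37048
SE* = √0.37048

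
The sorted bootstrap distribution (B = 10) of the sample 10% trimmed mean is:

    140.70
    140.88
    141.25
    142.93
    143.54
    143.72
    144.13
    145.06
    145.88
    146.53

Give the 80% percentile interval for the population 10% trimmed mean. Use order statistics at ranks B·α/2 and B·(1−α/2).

α = 0.20; lower rank = 10 × 0.100 = 1; upper rank = 10 × 0.900 = 9.
The 1st smallest replicate is 140.70; the 9th is 145.88.

(140.70, 145.88)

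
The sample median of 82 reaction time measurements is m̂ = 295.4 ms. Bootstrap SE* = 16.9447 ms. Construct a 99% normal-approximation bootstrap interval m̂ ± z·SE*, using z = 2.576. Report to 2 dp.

Margin = 2.576 × 16.9447 = 43.650
Interval: 295.4 ± 43.650

(251.75, 339.05)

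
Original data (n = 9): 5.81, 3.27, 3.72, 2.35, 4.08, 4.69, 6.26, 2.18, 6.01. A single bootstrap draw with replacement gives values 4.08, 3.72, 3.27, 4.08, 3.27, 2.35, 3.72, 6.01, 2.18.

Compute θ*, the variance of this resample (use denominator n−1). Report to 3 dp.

Mean = 3.6311; sum of squared deviations = 10.0857
s² = 10.0857 / 8 = 1.2607

θ* = 1.261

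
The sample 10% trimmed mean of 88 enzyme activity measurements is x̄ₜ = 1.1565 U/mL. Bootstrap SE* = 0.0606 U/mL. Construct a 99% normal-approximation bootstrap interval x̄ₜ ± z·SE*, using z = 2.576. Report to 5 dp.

(1.00039, 1.31261)

Margin = 2.576 × 0.0606 = 0.156106
Interval: 1.1565 ± 0.156106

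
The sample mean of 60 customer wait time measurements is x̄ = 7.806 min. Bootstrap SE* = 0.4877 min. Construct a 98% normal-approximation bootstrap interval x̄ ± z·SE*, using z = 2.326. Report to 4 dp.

Margin = 2.326 × 0.4877 = 1.13439
Interval: 7.806 ± 1.13439

(6.6716, 8.9404)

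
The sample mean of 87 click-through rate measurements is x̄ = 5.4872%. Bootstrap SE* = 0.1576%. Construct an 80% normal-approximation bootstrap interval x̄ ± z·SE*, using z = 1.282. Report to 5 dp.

Margin = 1.282 × 0.1576 = 0.202043
Interval: 5.4872 ± 0.202043

(5.28516, 5.68924)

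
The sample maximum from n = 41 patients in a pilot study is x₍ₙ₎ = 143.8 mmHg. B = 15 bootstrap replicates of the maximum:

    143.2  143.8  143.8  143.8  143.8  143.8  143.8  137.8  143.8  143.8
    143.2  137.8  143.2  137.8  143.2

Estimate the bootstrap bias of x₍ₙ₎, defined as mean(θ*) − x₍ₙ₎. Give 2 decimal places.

mean(θ*) = (143.2 + 143.8 + 143.8 + 143.8 + 143.8 + 143.8 + 143.8 + 137.8 + 143.8 + 143.8 + 143.2 + 137.8 + 143.2 + 137.8 + 143.2) / 15 = 142.440
bias = 142.440 − 143.8

bias = −1.36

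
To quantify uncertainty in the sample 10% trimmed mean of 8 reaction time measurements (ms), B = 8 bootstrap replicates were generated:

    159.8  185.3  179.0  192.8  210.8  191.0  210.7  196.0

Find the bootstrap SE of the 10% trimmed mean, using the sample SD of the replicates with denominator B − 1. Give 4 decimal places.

SE* = 16.7223

Bootstrap SE is the standard deviation of the 8 replicate 10% trimmed means.
Mean of replicates: (159.8 + 185.3 + 179.0 + 192.8 + 210.8 + 191.0 + 210.7 + 196.0) / 8 = 1525.40000 / 8 = 190.67500
Sum of squared deviations: (−30.87500)² + (−5.37500)² + (−11.67500)² + (+2.12500)² + (+20.12500)² + (+0.32500)² + (+20.02500)² + (+5.32500)² = 1957.45500
Variance = 1957.45500 / 7 = 279.63643
SE* = √279.63643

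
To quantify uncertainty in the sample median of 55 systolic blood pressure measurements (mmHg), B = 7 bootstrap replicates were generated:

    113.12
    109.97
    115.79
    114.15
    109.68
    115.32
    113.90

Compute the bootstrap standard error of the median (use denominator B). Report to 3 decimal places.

Bootstrap SE is the standard deviation of the 7 replicate medians.
Mean of replicates: (113.12 + 109.97 + 115.79 + 114.15 + 109.68 + 115.32 + 113.90) / 7 = 791.9300 / 7 = 113.1329
Sum of squared deviations: (−0.0129)² + (−3.1629)² + (+2.6571)² + (+1.0171)² + (−3.4529)² + (+2.1871)² + (+0.7671)² = 35.3931
Variance = 35.3931 / 7 = 5.0562
SE* = √5.0562

SE* = 2.249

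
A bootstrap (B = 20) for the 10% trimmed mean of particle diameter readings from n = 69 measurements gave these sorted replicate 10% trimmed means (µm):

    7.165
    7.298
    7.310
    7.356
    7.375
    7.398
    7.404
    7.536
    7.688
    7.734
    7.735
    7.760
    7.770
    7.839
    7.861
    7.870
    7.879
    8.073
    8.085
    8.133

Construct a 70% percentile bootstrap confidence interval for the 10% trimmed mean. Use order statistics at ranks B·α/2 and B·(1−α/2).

α = 0.30; lower rank = 20 × 0.150 = 3; upper rank = 20 × 0.850 = 17.
The 3rd smallest replicate is 7.310; the 17th is 7.879.

(7.310, 7.879)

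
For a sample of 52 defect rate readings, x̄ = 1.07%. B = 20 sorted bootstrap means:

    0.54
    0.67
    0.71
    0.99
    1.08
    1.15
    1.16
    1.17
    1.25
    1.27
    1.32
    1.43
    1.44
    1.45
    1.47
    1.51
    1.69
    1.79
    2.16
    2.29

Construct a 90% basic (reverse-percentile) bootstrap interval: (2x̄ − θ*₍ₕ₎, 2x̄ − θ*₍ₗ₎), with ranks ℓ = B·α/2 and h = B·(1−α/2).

Percentile endpoints at ranks 1 and 19: θ*₍1₎ = 0.54, θ*₍19₎ = 2.16.
Basic interval reflects these around x̄:
  lower = 2 × 1.07 − 2.16 = -0.02
  upper = 2 × 1.07 − 0.54 = 1.60

(-0.02, 1.60)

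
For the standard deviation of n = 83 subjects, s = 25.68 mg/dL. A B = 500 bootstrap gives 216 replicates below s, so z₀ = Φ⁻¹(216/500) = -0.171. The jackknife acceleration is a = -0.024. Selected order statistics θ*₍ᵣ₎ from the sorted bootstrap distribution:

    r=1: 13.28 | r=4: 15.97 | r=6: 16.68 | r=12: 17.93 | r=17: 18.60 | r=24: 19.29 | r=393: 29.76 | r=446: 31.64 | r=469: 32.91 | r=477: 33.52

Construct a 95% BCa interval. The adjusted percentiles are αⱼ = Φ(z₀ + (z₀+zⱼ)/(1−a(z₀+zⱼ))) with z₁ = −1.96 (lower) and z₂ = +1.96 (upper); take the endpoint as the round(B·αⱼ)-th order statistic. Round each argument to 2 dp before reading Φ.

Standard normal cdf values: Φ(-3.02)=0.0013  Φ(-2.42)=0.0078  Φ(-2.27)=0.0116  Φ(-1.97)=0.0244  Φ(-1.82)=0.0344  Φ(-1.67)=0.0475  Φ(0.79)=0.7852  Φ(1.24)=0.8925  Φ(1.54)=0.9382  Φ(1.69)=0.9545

(15.97, 32.91)

Lower: z₀ + z₁ = -0.171 + (-1.960) = -2.131; 1 − a(z₀+z₁) = 1 − (-0.024)(-2.131) = 0.9489; argument = -0.171 + (-2.131)/0.9489 = -2.4169 → -2.42.
α₁ = Φ(-2.42) = 0.0078; rank = round(500 × 0.0078) = 4; θ*₍4₎ = 15.97.
Upper: z₀ + z₂ = 1.789; 1 − a(z₀+z₂) = 1.0429; argument = 1.5443 → 1.54; α₂ = 0.9382; rank = 469; θ*₍469₎ = 32.91.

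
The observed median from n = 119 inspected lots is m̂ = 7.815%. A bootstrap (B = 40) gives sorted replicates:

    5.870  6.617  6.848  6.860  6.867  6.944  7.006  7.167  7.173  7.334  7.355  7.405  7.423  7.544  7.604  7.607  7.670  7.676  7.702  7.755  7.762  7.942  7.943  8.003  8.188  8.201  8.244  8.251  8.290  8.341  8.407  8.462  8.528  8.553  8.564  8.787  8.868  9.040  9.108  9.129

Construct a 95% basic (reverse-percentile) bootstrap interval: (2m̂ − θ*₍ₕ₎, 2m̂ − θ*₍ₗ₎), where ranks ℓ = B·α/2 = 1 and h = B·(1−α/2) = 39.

(6.522, 9.760)

Percentile endpoints at ranks 1 and 39: θ*₍1₎ = 5.870, θ*₍39₎ = 9.108.
Basic interval reflects these around m̂:
  lower = 2 × 7.815 − 9.108 = 6.522
  upper = 2 × 7.815 − 5.870 = 9.760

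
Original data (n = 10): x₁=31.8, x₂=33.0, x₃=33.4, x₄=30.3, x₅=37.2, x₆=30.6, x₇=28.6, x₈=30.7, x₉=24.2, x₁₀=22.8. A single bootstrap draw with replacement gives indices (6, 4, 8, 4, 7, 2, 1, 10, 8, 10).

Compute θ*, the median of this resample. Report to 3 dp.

Resample values: 30.6, 30.3, 30.7, 30.3, 28.6, 33.0, 31.8, 22.8, 30.7, 22.8.
Sorted: 22.8, 22.8, 28.6, 30.3, 30.3, 30.6, 30.7, 30.7, 31.8, 33.0
Median = average of the two middle values = 30.450

θ* = 30.450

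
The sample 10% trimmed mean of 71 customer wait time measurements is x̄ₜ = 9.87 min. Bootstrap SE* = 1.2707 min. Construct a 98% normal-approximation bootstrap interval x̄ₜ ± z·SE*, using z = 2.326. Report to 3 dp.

(6.914, 12.826)

Margin = 2.326 × 1.2707 = 2.9556
Interval: 9.87 ± 2.9556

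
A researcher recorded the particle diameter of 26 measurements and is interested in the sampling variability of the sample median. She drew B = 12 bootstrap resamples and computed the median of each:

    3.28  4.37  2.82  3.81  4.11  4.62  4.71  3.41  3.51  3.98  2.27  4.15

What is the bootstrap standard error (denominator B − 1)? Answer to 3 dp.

SE* = 0.730

Bootstrap SE is the standard deviation of the 12 replicate medians.
Mean of replicates: (3.28 + 4.37 + 2.82 + 3.81 + 4.11 + 4.62 + 4.71 + 3.41 + 3.51 + 3.98 + 2.27 + 4.15) / 12 = 45.0400 / 12 = 3.7533
Sum of squared deviations: (−0.4733)² + (+0.6167)² + (−0.9333)² + (+0.0567)² + (+0.3567)² + (+0.8667)² + (+0.9567)² + (−0.3433)² + (−0.2433)² + (+0.2267)² + (−1.4833)² + (+0.3967)² = 5.8583
Variance = 5.8583 / 11 = 0.5326
SE* = √0.5326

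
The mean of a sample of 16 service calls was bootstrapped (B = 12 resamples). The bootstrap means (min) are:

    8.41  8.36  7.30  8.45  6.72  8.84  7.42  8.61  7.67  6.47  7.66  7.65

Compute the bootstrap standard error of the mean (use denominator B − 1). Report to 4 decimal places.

SE* = 0.7528

Bootstrap SE is the standard deviation of the 12 replicate means.
Mean of replicates: (8.41 + 8.36 + 7.30 + 8.45 + 6.72 + 8.84 + 7.42 + 8.61 + 7.67 + 6.47 + 7.66 + 7.65) / 12 = 93.56000 / 12 = 7.79667
Sum of squared deviations: (+0.61333)² + (+0.56333)² + (−0.49667)² + (+0.65333)² + (−1.07667)² + (+1.04333)² + (−0.37667)² + (+0.81333)² + (−0.12667)² + (−1.32667)² + (−0.13667)² + (−0.14667)² = 6.23447
Variance = 6.23447 / 11 = 0.56677
SE* = √0.56677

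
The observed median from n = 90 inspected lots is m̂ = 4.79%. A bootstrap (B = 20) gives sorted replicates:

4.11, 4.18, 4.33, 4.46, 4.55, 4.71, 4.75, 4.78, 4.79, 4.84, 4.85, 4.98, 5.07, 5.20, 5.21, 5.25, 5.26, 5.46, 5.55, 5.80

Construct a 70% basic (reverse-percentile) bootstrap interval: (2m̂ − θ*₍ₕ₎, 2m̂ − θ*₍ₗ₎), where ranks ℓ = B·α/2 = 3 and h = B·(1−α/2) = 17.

(4.32, 5.25)

Percentile endpoints at ranks 3 and 17: θ*₍3₎ = 4.33, θ*₍17₎ = 5.26.
Basic interval reflects these around m̂:
  lower = 2 × 4.79 − 5.26 = 4.32
  upper = 2 × 4.79 − 4.33 = 5.25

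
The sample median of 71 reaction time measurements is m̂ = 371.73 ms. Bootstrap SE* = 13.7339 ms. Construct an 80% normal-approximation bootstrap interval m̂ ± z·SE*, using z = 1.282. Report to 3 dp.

(354.123, 389.337)

Margin = 1.282 × 13.7339 = 17.6069
Interval: 371.73 ± 17.6069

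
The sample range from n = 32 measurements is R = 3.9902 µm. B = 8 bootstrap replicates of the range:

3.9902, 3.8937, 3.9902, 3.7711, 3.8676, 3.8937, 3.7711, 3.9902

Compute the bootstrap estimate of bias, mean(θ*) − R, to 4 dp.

mean(θ*) = (3.9902 + 3.8937 + 3.9902 + 3.7711 + 3.8676 + 3.8937 + 3.7711 + 3.9902) / 8 = 3.89597
bias = 3.89597 − 3.9902

bias = −0.0942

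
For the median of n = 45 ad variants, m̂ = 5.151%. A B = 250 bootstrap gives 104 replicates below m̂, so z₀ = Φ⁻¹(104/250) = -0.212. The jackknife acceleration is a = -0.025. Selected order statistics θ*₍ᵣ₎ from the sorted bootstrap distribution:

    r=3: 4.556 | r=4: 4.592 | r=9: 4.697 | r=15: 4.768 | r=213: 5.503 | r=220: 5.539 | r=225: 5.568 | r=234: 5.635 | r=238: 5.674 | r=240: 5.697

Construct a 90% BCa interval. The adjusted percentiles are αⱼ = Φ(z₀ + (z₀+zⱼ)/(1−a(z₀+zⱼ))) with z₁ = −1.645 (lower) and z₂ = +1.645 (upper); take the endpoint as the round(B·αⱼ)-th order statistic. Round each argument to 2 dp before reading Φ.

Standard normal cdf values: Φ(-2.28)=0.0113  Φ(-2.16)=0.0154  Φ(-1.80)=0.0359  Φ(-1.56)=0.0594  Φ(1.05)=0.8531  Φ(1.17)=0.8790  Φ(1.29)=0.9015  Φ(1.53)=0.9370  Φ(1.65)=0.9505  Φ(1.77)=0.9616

(4.592, 5.539)

Lower: z₀ + z₁ = -0.212 + (-1.645) = -1.857; 1 − a(z₀+z₁) = 1 − (-0.025)(-1.857) = 0.9536; argument = -0.212 + (-1.857)/0.9536 = -2.1594 → -2.16.
α₁ = Φ(-2.16) = 0.0154; rank = round(250 × 0.0154) = 4; θ*₍4₎ = 4.592.
Upper: z₀ + z₂ = 1.433; 1 − a(z₀+z₂) = 1.0358; argument = 1.1714 → 1.17; α₂ = 0.8790; rank = 220; θ*₍220₎ = 5.539.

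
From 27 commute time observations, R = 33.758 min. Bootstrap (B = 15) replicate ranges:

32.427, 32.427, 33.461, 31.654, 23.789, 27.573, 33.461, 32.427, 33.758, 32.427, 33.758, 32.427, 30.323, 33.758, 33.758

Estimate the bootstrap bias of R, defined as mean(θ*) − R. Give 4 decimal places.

bias = −1.9295

mean(θ*) = (32.427 + 32.427 + 33.461 + 31.654 + 23.789 + 27.573 + 33.461 + 32.427 + 33.758 + 32.427 + 33.758 + 32.427 + 30.323 + 33.758 + 33.758) / 15 = 31.82853
bias = 31.82853 − 33.758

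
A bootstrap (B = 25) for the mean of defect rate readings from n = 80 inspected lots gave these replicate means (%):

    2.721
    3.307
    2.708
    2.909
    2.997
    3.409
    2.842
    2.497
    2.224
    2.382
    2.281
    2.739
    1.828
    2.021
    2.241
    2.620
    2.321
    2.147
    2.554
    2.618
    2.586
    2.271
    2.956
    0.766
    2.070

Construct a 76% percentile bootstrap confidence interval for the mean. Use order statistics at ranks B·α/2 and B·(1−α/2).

(2.021, 2.956)

Sorted replicates: 0.766, 1.828, 2.021, 2.070, 2.147, 2.224, 2.241, 2.271, 2.281, 2.321, 2.382, 2.497, 2.554, 2.586, 2.618, 2.620, 2.708, 2.721, 2.739, 2.842, 2.909, 2.956, 2.997, 3.307, 3.409
α = 0.24; lower rank = 25 × 0.120 = 3; upper rank = 25 × 0.880 = 22.
The 3rd smallest replicate is 2.021; the 22nd is 2.956.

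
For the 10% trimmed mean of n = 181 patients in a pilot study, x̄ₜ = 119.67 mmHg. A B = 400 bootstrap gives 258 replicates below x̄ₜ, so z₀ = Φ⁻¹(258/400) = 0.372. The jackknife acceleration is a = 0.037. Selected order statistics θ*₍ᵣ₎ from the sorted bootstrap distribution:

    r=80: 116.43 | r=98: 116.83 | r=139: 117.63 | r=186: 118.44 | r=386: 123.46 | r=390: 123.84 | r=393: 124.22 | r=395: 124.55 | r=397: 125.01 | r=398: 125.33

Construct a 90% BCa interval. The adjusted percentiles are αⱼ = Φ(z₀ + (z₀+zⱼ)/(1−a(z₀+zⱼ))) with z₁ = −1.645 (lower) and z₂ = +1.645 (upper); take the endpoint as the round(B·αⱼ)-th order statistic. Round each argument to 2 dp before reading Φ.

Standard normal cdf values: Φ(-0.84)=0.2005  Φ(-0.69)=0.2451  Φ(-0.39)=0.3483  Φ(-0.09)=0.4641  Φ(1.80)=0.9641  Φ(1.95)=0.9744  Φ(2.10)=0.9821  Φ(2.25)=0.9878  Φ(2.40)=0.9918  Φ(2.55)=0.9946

(116.43, 125.33)

Lower: z₀ + z₁ = 0.372 + (-1.645) = -1.273; 1 − a(z₀+z₁) = 1 − (0.037)(-1.273) = 1.0471; argument = 0.372 + (-1.273)/1.0471 = -0.8437 → -0.84.
α₁ = Φ(-0.84) = 0.2005; rank = round(400 × 0.2005) = 80; θ*₍80₎ = 116.43.
Upper: z₀ + z₂ = 2.017; 1 − a(z₀+z₂) = 0.9254; argument = 2.5517 → 2.55; α₂ = 0.9946; rank = 398; θ*₍398₎ = 125.33.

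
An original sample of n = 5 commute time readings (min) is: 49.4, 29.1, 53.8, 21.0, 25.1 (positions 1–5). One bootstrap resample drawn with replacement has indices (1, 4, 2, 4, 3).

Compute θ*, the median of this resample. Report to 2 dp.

θ* = 29.10

Resample values: 49.4, 21.0, 29.1, 21.0, 53.8.
Sorted: 21.0, 21.0, 29.1, 49.4, 53.8
Median = middle value = 29.10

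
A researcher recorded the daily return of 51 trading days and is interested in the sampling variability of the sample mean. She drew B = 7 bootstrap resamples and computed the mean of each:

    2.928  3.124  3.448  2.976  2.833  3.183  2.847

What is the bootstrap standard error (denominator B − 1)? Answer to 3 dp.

Bootstrap SE is the standard deviation of the 7 replicate means.
Mean of replicates: (2.928 + 3.124 + 3.448 + 2.976 + 2.833 + 3.183 + 2.847) / 7 = 21.3390 / 7 = 3.0484
Sum of squared deviations: (−0.1204)² + (+0.0756)² + (+0.3996)² + (−0.0724)² + (−0.2154)² + (+0.1346)² + (−0.2014)² = 0.2902
Variance = 0.2902 / 6 = 0.0484
SE* = √0.0484

SE* = 0.220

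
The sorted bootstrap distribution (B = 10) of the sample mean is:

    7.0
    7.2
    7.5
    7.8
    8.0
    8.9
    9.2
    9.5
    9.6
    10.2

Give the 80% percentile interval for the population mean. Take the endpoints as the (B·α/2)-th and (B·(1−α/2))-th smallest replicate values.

α = 0.20; lower rank = 10 × 0.100 = 1; upper rank = 10 × 0.900 = 9.
The 1st smallest replicate is 7.0; the 9th is 9.6.

(7.0, 9.6)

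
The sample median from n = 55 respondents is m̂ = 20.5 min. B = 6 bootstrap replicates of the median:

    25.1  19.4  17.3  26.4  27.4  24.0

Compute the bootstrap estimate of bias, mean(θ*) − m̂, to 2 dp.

mean(θ*) = (25.1 + 19.4 + 17.3 + 26.4 + 27.4 + 24.0) / 6 = 23.267
bias = 23.267 − 20.5

bias = +2.77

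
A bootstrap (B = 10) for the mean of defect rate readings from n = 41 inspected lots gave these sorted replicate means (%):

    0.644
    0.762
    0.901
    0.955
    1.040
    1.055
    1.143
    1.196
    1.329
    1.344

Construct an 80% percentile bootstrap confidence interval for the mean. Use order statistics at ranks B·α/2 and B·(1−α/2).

α = 0.20; lower rank = 10 × 0.100 = 1; upper rank = 10 × 0.900 = 9.
The 1st smallest replicate is 0.644; the 9th is 1.329.

(0.644, 1.329)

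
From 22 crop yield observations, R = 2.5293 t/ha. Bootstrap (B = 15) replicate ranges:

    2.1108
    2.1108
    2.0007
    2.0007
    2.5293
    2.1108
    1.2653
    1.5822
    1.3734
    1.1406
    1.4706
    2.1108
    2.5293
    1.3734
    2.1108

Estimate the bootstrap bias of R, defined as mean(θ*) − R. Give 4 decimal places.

bias = −0.6747

mean(θ*) = (2.1108 + 2.1108 + 2.0007 + 2.0007 + 2.5293 + 2.1108 + 1.2653 + 1.5822 + 1.3734 + 1.1406 + 1.4706 + 2.1108 + 2.5293 + 1.3734 + 2.1108) / 15 = 1.85463
bias = 1.85463 − 2.5293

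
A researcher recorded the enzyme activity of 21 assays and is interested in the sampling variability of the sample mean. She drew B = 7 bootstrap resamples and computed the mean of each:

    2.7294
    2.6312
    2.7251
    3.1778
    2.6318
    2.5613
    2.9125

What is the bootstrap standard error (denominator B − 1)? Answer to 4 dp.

Bootstrap SE is the standard deviation of the 7 replicate means.
Mean of replicates: (2.7294 + 2.6312 + 2.7251 + 3.1778 + 2.6318 + 2.5613 + 2.9125) / 7 = 19.36910 / 7 = 2.76701
Sum of squared deviations: (−0.03761)² + (−0.13581)² + (−0.04191)² + (+0.41079)² + (−0.13521)² + (−0.20571)² + (+0.14549)² = 0.27213
Variance = 0.27213 / 6 = 0.04535
SE* = √0.04535

SE* = 0.2130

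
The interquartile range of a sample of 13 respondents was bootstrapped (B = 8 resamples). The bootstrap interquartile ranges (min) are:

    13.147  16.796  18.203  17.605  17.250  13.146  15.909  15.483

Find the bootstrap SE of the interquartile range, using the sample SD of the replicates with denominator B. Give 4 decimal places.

Bootstrap SE is the standard deviation of the 8 replicate interquartile ranges.
Mean of replicates: (13.147 + 16.796 + 18.203 + 17.605 + 17.250 + 13.146 + 15.909 + 15.483) / 8 = 127.53900 / 8 = 15.94238
Sum of squared deviations: (−2.79537)² + (+0.85362)² + (+2.26062)² + (+1.66263)² + (+1.30762)² + (−2.79637)² + (−0.03337)² + (−0.45937)² = 26.15928
Variance = 26.15928 / 8 = 3.26991
SE* = √3.26991

SE* = 1.8083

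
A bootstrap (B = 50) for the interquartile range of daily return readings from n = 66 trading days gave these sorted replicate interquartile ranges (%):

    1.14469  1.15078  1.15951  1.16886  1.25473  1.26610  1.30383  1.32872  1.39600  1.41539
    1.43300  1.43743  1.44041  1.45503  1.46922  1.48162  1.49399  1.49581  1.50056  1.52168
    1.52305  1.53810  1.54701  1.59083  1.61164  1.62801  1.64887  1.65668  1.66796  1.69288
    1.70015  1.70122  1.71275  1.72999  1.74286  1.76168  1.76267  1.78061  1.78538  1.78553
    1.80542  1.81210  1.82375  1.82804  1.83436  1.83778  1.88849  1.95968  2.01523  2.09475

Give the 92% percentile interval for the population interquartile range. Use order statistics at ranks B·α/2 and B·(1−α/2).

α = 0.08; lower rank = 50 × 0.040 = 2; upper rank = 50 × 0.960 = 48.
The 2nd smallest replicate is 1.15078; the 48th is 1.95968.

(1.15078, 1.95968)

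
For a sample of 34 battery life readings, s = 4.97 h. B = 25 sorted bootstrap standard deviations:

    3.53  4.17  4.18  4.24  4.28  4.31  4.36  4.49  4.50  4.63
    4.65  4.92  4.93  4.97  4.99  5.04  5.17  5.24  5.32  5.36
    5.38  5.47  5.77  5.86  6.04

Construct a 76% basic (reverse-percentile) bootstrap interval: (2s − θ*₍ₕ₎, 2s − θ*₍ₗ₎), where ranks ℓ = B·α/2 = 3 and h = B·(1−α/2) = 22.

Percentile endpoints at ranks 3 and 22: θ*₍3₎ = 4.18, θ*₍22₎ = 5.47.
Basic interval reflects these around s:
  lower = 2 × 4.97 − 5.47 = 4.47
  upper = 2 × 4.97 − 4.18 = 5.76

(4.47, 5.76)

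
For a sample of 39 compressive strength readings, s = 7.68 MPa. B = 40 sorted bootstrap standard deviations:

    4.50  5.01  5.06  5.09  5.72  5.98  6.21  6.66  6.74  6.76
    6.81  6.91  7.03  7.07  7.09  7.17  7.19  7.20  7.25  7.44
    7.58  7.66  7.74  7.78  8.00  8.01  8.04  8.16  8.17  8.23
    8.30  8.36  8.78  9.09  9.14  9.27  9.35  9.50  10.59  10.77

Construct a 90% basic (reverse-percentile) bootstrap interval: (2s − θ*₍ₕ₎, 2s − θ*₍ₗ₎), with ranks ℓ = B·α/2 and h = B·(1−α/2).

Percentile endpoints at ranks 2 and 38: θ*₍2₎ = 5.01, θ*₍38₎ = 9.50.
Basic interval reflects these around s:
  lower = 2 × 7.68 − 9.50 = 5.86
  upper = 2 × 7.68 − 5.01 = 10.35

(5.86, 10.35)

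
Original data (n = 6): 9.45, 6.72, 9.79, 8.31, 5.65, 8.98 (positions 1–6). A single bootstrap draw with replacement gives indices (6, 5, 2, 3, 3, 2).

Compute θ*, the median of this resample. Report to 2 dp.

θ* = 7.85

Resample values: 8.98, 5.65, 6.72, 9.79, 9.79, 6.72.
Sorted: 5.65, 6.72, 6.72, 8.98, 9.79, 9.79
Median = average of the two middle values = 7.85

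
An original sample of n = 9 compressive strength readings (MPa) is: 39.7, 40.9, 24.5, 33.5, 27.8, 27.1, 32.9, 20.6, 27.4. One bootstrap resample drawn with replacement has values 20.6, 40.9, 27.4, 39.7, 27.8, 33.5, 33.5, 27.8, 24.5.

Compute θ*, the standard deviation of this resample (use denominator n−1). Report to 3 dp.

θ* = 6.790

Mean = 30.6333; sum of squared deviations = 368.8400
s² = 368.8400 / 8 = 46.1050
s = √46.1050 = 6.790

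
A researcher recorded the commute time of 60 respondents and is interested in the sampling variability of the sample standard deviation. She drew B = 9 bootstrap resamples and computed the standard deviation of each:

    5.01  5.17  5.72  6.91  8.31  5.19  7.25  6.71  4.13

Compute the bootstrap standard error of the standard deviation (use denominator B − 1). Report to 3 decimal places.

Bootstrap SE is the standard deviation of the 9 replicate standard deviations.
Mean of replicates: (5.01 + 5.17 + 5.72 + 6.91 + 8.31 + 5.19 + 7.25 + 6.71 + 4.13) / 9 = 54.4000 / 9 = 6.0444
Sum of squared deviations: (−1.0344)² + (−0.8744)² + (−0.3244)² + (+0.8656)² + (+2.2656)² + (−0.8544)² + (+1.2056)² + (+0.6656)² + (−1.9144)² = 14.1134
Variance = 14.1134 / 8 = 1.7642
SE* = √1.7642

SE* = 1.328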